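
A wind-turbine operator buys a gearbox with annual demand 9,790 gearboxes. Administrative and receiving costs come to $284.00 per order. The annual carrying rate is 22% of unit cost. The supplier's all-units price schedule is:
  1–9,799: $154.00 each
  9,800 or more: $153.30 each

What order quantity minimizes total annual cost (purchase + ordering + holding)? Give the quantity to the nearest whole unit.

Q* ≈ 405 gearboxes

Holding cost per unit per year at price C is H = 0.22·C.
For each price level, check whether its EOQ is feasible; otherwise the best quantity at that price is the breakpoint.
EOQ at $154.00 = 405.1 (feasible in tier 1): TC = 9,790×$154.00 + (9,790/405.1)×284 + (405.1/2)×0.22×$154.00 = $1,521,385.79.
EOQ at $153.30 = 406.1 < 9800, so use break Q=9800: TC = 9,790×$153.30 + (9,790/9800.0)×284 + (9800.0/2)×0.22×$153.30 = $1,666,348.11.
Lowest total cost is $1,521,385.79 at Q = 405.1.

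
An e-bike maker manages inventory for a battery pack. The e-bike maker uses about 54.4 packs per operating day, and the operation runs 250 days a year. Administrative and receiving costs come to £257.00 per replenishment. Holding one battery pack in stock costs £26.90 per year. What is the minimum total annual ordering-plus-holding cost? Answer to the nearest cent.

Annual demand D = 54.4 × 250 = 13,600.
EOQ = √(2DS/H) = √(2 × 13,600 × 257 / 26.9) ≈ 509.77.
At Q*, ordering cost (D/Q*)S equals holding cost (Q*/2)H, each = √(DSH/2).
Minimum total = √(2DSH) = √(2 × 13,600 × 257 × 26.9) ≈ 13712.832.

TC* ≈ £13,712.83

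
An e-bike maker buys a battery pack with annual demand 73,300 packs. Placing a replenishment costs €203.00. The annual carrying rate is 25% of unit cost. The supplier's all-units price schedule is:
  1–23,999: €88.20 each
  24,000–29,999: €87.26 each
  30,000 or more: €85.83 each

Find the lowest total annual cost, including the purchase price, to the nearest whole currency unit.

Holding cost per unit per year at price C is H = 0.25·C.
For each price level, check whether its EOQ is feasible; otherwise the best quantity at that price is the breakpoint.
EOQ at €88.20 = 1161.7 (feasible in tier 1): TC = 73,300×€88.20 + (73,300/1161.7)×203 + (1161.7/2)×0.25×€88.20 = €6,490,676.47.
EOQ at €87.26 = 1168.0 < 24000, so use break Q=24000: TC = 73,300×€87.26 + (73,300/24000.0)×203 + (24000.0/2)×0.25×€87.26 = €6,658,558.00.
EOQ at €85.83 = 1177.7 < 30000, so use break Q=30000: TC = 73,300×€85.83 + (73,300/30000.0)×203 + (30000.0/2)×0.25×€85.83 = €6,613,697.50.
Lowest total cost among the candidates is at Q = 1161.7.

TC* ≈ €6,490,676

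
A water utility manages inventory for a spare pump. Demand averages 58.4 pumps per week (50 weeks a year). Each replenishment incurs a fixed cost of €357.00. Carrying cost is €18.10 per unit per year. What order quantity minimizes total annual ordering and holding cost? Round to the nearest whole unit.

Annual demand D = 58.4 × 50 = 2,920.
EOQ = √(2DS / H) = √(2 × 2,920 × 357 / 18.1).
= √(2,084,880 / 18.1) = √115,186.7403 ≈ 339.392.

Q* ≈ 339 pumps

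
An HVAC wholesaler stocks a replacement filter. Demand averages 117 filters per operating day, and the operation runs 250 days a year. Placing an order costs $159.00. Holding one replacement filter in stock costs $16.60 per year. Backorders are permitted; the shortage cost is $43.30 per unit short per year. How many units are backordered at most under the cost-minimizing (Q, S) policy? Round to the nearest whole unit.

Annual demand D = 117 × 250 = 29,250.
With planned backorders, Q* = √(2DS/H) · √((H+B)/B).
√(2DS/H) = √(2 × 29,250 × 159 / 16.6) = 748.553.
√((H+B)/B) = √((16.6+43.3)/43.3) = 1.1762.
Q* ≈ 880.424.
S* = Q* · H/(H+B) = 880.424 × 16.6/59.9 ≈ 243.991.

S* ≈ 244 filters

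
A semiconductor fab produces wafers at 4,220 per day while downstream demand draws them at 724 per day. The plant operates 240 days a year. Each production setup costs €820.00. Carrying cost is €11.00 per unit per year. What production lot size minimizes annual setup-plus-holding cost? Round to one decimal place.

Q* ≈ 5,592.0 wafers

Annual demand D = 724 × 240 = 173,760.
Production build-up factor (1 − d/p) = 1 − 724/4,220 = 0.8284.
Q* = √(2DS / (H(1 − d/p))) = √(2 × 173,760 × 820 / (11 × 0.8284)).
= √(284,966,400 / 9.1128) ≈ 5592.049.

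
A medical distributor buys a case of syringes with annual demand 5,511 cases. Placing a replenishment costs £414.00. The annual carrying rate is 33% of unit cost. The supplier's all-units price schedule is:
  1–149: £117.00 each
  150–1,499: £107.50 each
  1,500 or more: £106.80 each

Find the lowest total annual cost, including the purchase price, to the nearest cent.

TC* ≈ £605,155.56

Holding cost per unit per year at price C is H = 0.33·C.
Evaluate total cost at each tier's feasible EOQ or, if the EOQ is below the tier, at the tier's minimum quantity.
Tier 1 (£117.00): EOQ = 343.8 exceeds tier's upper bound 149, so this tier is dominated.
EOQ at £107.50 = 358.6 (feasible in tier 2): TC = 5,511×£107.50 + (5,511/358.6)×414 + (358.6/2)×0.33×£107.50 = £605,155.56.
EOQ at £106.80 = 359.8 < 1500, so use break Q=1500: TC = 5,511×£106.80 + (5,511/1500.0)×414 + (1500.0/2)×0.33×£106.80 = £616,528.84.
Lowest total cost among the candidates is at Q = 358.6.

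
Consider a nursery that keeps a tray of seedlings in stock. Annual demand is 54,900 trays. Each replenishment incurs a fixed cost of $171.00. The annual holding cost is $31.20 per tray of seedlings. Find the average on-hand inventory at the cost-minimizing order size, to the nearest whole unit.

Q* = √(2DS/H) = √(2 × 54,900 × 171 / 31.2) ≈ 775.75.
Average inventory = Q*/2 ≈ 775.75 / 2 = 387.875.

Average inventory ≈ 388 trays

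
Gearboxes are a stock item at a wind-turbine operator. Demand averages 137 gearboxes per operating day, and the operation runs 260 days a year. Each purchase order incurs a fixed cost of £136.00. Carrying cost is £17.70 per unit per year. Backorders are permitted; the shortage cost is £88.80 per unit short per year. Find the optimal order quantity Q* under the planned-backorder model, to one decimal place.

Q* ≈ 810.2 gearboxes

Annual demand D = 137 × 260 = 35,620.
With planned backorders, Q* = √(2DS/H) · √((H+B)/B).
√(2DS/H) = √(2 × 35,620 × 136 / 17.7) = 739.852.
√((H+B)/B) = √((17.7+88.8)/88.8) = 1.0951.
Q* ≈ 810.239.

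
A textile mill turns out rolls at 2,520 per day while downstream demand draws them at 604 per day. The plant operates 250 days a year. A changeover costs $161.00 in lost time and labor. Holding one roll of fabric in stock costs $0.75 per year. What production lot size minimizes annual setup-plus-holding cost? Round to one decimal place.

Annual demand D = 604 × 250 = 151,000.
Production build-up factor (1 − d/p) = 1 − 604/2,520 = 0.7603.
Q* = √(2DS / (H(1 − d/p))) = √(2 × 151,000 × 161 / (0.75 × 0.7603)).
= √(48,622,000 / 0.5702) ≈ 9233.967.

Q* ≈ 9,234.0 rolls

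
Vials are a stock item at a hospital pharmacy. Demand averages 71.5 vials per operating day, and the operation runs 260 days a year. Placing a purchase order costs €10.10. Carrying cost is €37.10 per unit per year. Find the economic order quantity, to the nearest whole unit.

Annual demand D = 71.5 × 260 = 18,590.
EOQ = √(2DS / H) = √(2 × 18,590 × 10.1 / 37.1).
= √(375,518 / 37.1) = √10,121.779 ≈ 100.607.

Q* ≈ 101 vials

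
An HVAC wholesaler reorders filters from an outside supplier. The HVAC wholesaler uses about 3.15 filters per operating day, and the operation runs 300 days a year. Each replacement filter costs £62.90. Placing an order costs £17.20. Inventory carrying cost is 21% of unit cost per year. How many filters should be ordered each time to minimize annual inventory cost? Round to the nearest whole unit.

Q* ≈ 50 filters

Annual demand D = 3.15 × 300 = 945.
Holding cost H = 0.21 × £62.90 = £13.2090 per unit per year.
EOQ = √(2DS / H) = √(2 × 945 × 17.2 / 13.209).
= √(32,508 / 13.209) = √2,461.0493 ≈ 49.609.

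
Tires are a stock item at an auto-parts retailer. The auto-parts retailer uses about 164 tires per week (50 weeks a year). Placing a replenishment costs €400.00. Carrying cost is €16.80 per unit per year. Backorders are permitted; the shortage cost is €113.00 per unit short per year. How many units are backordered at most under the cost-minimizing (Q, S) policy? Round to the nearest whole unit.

Annual demand D = 164 × 50 = 8,200.
With planned backorders, Q* = √(2DS/H) · √((H+B)/B).
√(2DS/H) = √(2 × 8,200 × 400 / 16.8) = 624.881.
√((H+B)/B) = √((16.8+113)/113) = 1.0718.
Q* ≈ 669.723.
S* = Q* · H/(H+B) = 669.723 × 16.8/129.8 ≈ 86.682.

S* ≈ 87 tires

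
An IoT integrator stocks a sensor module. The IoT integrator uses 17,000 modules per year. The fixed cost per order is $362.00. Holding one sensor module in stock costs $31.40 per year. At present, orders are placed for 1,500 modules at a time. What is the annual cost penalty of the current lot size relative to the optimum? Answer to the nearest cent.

Extra cost ≈ $7,993.80 per year

EOQ = √(2DS/H) = √(2 × 17,000 × 362 / 31.4) ≈ 626.08.
Cost at Q* = (D/Q*)S + (Q*/2)H = √(2DSH) ≈ $19,658.87.
Cost at Q = 1,500: (17,000/1,500)×362 + (1,500/2)×31.4 = $4,102.67 + $23,550.00 = $27,652.67.
Excess = $27,652.67 − $19,658.87 = $7,993.80.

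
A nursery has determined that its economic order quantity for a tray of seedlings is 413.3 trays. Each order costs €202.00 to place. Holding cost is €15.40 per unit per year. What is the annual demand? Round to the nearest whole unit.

D ≈ 6,511 trays per year

Squaring Q* = √(2DS/H) gives Q*² = 2DS/H.
From Q* = √(2DS/H): D = Q*²H / (2S) = 413.3² × 15.4 / (2 × 202) = 6511.337.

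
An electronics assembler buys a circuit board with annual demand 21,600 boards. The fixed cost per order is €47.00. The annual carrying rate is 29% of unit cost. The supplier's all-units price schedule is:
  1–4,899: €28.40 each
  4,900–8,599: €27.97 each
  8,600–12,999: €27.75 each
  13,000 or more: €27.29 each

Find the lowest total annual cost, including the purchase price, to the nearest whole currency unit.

TC* ≈ €617,529

Holding cost per unit per year at price C is H = 0.29·C.
For each price level, check whether its EOQ is feasible; otherwise the best quantity at that price is the breakpoint.
EOQ at €28.40 = 496.5 (feasible in tier 1): TC = 21,600×€28.40 + (21,600/496.5)×47 + (496.5/2)×0.29×€28.40 = €617,529.30.
EOQ at €27.97 = 500.3 < 4900, so use break Q=4900: TC = 21,600×€27.97 + (21,600/4900.0)×47 + (4900.0/2)×0.29×€27.97 = €624,231.87.
EOQ at €27.75 = 502.3 < 8600, so use break Q=8600: TC = 21,600×€27.75 + (21,600/8600.0)×47 + (8600.0/2)×0.29×€27.75 = €634,122.30.
EOQ at €27.29 = 506.5 < 13000, so use break Q=13000: TC = 21,600×€27.29 + (21,600/13000.0)×47 + (13000.0/2)×0.29×€27.29 = €640,983.74.
Lowest total cost among the candidates is at Q = 496.5.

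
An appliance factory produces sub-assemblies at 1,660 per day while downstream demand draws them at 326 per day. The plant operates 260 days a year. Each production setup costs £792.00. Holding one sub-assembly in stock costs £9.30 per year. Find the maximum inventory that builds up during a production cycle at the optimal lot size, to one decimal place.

Annual demand D = 326 × 260 = 84,760.
Production build-up factor (1 − d/p) = 1 − 326/1,660 = 0.8036.
Q* = √(2DS / (H(1 − d/p))) = √(2 × 84,760 × 792 / (9.3 × 0.8036)).
= √(134,259,840 / 7.4736) ≈ 4238.456.
Maximum inventory = Q*(1 − d/p) = 4238.456 × 0.8036 ≈ 3406.085.

I_max ≈ 3,406.1 sub-assemblies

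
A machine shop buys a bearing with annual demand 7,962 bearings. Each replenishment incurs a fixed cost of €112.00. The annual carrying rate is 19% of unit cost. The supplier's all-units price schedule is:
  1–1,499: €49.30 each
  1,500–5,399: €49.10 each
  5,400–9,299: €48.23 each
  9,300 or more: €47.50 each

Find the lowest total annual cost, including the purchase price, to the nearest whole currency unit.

Holding cost per unit per year at price C is H = 0.19·C.
Candidates are each tier's EOQ (if it falls in that tier) and each price-break quantity.
EOQ at €49.30 = 436.3 (feasible in tier 1): TC = 7,962×€49.30 + (7,962/436.3)×112 + (436.3/2)×0.19×€49.30 = €396,613.89.
EOQ at €49.10 = 437.2 < 1500, so use break Q=1500: TC = 7,962×€49.10 + (7,962/1500.0)×112 + (1500.0/2)×0.19×€49.10 = €398,525.45.
EOQ at €48.23 = 441.2 < 5400, so use break Q=5400: TC = 7,962×€48.23 + (7,962/5400.0)×112 + (5400.0/2)×0.19×€48.23 = €408,914.39.
EOQ at €47.50 = 444.5 < 9300, so use break Q=9300: TC = 7,962×€47.50 + (7,962/9300.0)×112 + (9300.0/2)×0.19×€47.50 = €420,257.14.
Lowest total cost among the candidates is at Q = 436.3.

TC* ≈ €396,614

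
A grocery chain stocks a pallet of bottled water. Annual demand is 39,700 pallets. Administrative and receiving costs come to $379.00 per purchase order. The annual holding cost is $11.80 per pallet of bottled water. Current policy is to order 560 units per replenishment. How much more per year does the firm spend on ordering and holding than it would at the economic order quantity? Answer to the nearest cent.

EOQ = √(2DS/H) = √(2 × 39,700 × 379 / 11.8) ≈ 1596.94.
Cost at Q* = (D/Q*)S + (Q*/2)H = √(2DSH) ≈ $18,843.90.
Cost at Q = 560: (39,700/560)×379 + (560/2)×11.8 = $26,868.39 + $3,304.00 = $30,172.39.
Excess = $30,172.39 − $18,843.90 = $11,328.49.

Extra cost ≈ $11,328.49 per year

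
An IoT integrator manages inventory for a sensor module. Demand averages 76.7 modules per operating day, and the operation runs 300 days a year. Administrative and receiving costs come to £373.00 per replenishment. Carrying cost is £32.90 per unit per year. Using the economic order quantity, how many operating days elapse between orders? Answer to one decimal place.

Annual demand D = 76.7 × 300 = 23,010.
EOQ = √(2DS/H) = √(2 × 23,010 × 373 / 32.9) ≈ 722.32.
Cycle time = Q*/D × 300 = 722.32 / 23,010 × 300 ≈ 9.417 days.

T ≈ 9.4 days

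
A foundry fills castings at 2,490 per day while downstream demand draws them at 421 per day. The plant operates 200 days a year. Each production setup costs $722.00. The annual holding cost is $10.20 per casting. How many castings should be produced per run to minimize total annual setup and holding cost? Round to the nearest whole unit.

Q* ≈ 3,788 castings

Annual demand D = 421 × 200 = 84,200.
Production build-up factor (1 − d/p) = 1 − 421/2,490 = 0.8309.
Q* = √(2DS / (H(1 − d/p))) = √(2 × 84,200 × 722 / (10.2 × 0.8309)).
= √(121,584,800 / 8.4754) ≈ 3787.555.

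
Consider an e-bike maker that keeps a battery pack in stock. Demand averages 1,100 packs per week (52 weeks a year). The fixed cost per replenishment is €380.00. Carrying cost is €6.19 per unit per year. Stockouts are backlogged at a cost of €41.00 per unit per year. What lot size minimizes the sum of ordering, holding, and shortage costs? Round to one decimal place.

Annual demand D = 1,100 × 52 = 57,200.
With planned backorders, Q* = √(2DS/H) · √((H+B)/B).
√(2DS/H) = √(2 × 57,200 × 380 / 6.19) = 2650.083.
√((H+B)/B) = √((6.19+41)/41) = 1.0728.
Q* ≈ 2843.103.

Q* ≈ 2,843.1 packs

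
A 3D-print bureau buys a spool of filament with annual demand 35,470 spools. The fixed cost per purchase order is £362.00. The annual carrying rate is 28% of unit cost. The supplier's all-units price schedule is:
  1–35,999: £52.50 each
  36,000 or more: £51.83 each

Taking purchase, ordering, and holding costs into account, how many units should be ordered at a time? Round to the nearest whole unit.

Q* ≈ 1,322 spools

Holding cost per unit per year at price C is H = 0.28·C.
For each price level, check whether its EOQ is feasible; otherwise the best quantity at that price is the breakpoint.
EOQ at £52.50 = 1321.7 (feasible in tier 1): TC = 35,470×£52.50 + (35,470/1321.7)×362 + (1321.7/2)×0.28×£52.50 = £1,881,604.36.
EOQ at £51.83 = 1330.2 < 36000, so use break Q=36000: TC = 35,470×£51.83 + (35,470/36000.0)×362 + (36000.0/2)×0.28×£51.83 = £2,099,989.97.
Lowest total cost is £1,881,604.36 at Q = 1321.7.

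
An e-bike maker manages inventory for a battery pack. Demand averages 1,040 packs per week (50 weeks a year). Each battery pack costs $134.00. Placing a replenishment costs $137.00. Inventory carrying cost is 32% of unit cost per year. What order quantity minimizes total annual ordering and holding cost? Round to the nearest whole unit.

Q* ≈ 576 packs

Annual demand D = 1,040 × 50 = 52,000.
Holding cost H = 0.32 × $134.00 = $42.8800 per unit per year.
EOQ = √(2DS / H) = √(2 × 52,000 × 137 / 42.88).
= √(14,248,000 / 42.88) = √332,276.1194 ≈ 576.434.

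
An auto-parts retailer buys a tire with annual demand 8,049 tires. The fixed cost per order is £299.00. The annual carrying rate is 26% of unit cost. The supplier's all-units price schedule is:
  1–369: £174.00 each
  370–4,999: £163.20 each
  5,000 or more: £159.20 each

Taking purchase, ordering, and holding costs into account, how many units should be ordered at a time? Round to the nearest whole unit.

Q* ≈ 370 tires

Holding cost per unit per year at price C is H = 0.26·C.
Evaluate total cost at each tier's feasible EOQ or, if the EOQ is below the tier, at the tier's minimum quantity.
EOQ at £174.00 = 326.2 (feasible in tier 1): TC = 8,049×£174.00 + (8,049/326.2)×299 + (326.2/2)×0.26×£174.00 = £1,415,282.48.
EOQ at £163.20 = 336.8 < 370, so use break Q=370: TC = 8,049×£163.20 + (8,049/370.0)×299 + (370.0/2)×0.26×£163.20 = £1,327,951.18.
EOQ at £159.20 = 341.0 < 5000, so use break Q=5000: TC = 8,049×£159.20 + (8,049/5000.0)×299 + (5000.0/2)×0.26×£159.20 = £1,385,362.13.
Lowest total cost is £1,327,951.18 at Q = 370.0.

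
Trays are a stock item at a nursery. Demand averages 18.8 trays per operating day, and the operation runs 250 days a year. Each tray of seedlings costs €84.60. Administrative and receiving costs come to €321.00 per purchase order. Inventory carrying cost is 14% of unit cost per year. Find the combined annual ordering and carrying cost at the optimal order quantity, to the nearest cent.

TC* ≈ €5,978.13

Annual demand D = 18.8 × 250 = 4,700.
Holding cost H = 0.14 × €84.60 = €11.8440 per unit per year.
EOQ = √(2DS/H) = √(2 × 4,700 × 321 / 11.844) ≈ 504.74.
At the optimum the two cost components are equal, so total cost = 2·(Q*/2)H = Q*·H.
Minimum total = √(2DSH) = √(2 × 4,700 × 321 × 11.844) ≈ 5978.134.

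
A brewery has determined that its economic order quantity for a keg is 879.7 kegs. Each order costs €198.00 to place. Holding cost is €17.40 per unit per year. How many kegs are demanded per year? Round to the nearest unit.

D ≈ 34,003 kegs per year

The basic EOQ model gives Q* = √(2DS/H); rearrange for the unknown.
From Q* = √(2DS/H): D = Q*²H / (2S) = 879.7² × 17.4 / (2 × 198) = 34003.471.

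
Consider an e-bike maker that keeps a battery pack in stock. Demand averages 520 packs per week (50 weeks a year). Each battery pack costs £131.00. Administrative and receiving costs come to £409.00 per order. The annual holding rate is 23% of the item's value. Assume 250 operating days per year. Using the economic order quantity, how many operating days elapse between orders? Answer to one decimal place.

Annual demand D = 520 × 50 = 26,000.
Holding cost H = 0.23 × £131.00 = £30.1300 per unit per year.
The optimal lot size = √(2DS/H) = √(2 × 26,000 × 409 / 30.13) ≈ 840.16.
Cycle time = Q*/D × 250 = 840.16 / 26,000 × 250 ≈ 8.078 days.

T ≈ 8.1 days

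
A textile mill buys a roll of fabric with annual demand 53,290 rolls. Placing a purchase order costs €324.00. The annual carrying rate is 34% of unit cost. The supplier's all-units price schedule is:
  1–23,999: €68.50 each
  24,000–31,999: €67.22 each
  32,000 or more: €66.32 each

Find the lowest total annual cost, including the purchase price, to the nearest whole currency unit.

Holding cost per unit per year at price C is H = 0.34·C.
Candidates are each tier's EOQ (if it falls in that tier) and each price-break quantity.
EOQ at €68.50 = 1217.7 (feasible in tier 1): TC = 53,290×€68.50 + (53,290/1217.7)×324 + (1217.7/2)×0.34×€68.50 = €3,678,724.27.
EOQ at €67.22 = 1229.2 < 24000, so use break Q=24000: TC = 53,290×€67.22 + (53,290/24000.0)×324 + (24000.0/2)×0.34×€67.22 = €3,857,130.81.
EOQ at €66.32 = 1237.5 < 32000, so use break Q=32000: TC = 53,290×€66.32 + (53,290/32000.0)×324 + (32000.0/2)×0.34×€66.32 = €3,895,513.16.
Lowest total cost among the candidates is at Q = 1217.7.

TC* ≈ €3,678,724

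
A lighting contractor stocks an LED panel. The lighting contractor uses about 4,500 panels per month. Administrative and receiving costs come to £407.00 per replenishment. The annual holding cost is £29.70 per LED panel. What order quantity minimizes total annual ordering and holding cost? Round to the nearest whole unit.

Q* ≈ 1,217 panels

Annual demand D = 4,500 × 12 = 54,000.
EOQ = √(2DS / H) = √(2 × 54,000 × 407 / 29.7).
= √(43,956,000 / 29.7) = √1,480,000 ≈ 1216.553.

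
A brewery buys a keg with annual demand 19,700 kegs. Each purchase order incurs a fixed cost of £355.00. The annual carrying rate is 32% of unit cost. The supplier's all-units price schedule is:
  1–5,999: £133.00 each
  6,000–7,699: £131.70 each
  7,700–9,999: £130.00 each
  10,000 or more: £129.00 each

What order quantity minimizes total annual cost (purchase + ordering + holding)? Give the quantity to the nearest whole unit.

Q* ≈ 573 kegs

Holding cost per unit per year at price C is H = 0.32·C.
Candidates are each tier's EOQ (if it falls in that tier) and each price-break quantity.
EOQ at £133.00 = 573.3 (feasible in tier 1): TC = 19,700×£133.00 + (19,700/573.3)×355 + (573.3/2)×0.32×£133.00 = £2,644,498.50.
EOQ at £131.70 = 576.1 < 6000, so use break Q=6000: TC = 19,700×£131.70 + (19,700/6000.0)×355 + (6000.0/2)×0.32×£131.70 = £2,722,087.58.
EOQ at £130.00 = 579.8 < 7700, so use break Q=7700: TC = 19,700×£130.00 + (19,700/7700.0)×355 + (7700.0/2)×0.32×£130.00 = £2,722,068.25.
EOQ at £129.00 = 582.1 < 10000, so use break Q=10000: TC = 19,700×£129.00 + (19,700/10000.0)×355 + (10000.0/2)×0.32×£129.00 = £2,748,399.35.
Lowest total cost is £2,644,498.50 at Q = 573.3.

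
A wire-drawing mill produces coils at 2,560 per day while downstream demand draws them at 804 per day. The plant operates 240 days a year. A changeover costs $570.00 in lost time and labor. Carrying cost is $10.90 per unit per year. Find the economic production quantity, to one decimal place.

Q* ≈ 5,424.1 coils

Annual demand D = 804 × 240 = 192,960.
Production build-up factor (1 − d/p) = 1 − 804/2,560 = 0.6859.
Q* = √(2DS / (H(1 − d/p))) = √(2 × 192,960 × 570 / (10.9 × 0.6859)).
= √(219,974,400 / 7.4767) ≈ 5424.136.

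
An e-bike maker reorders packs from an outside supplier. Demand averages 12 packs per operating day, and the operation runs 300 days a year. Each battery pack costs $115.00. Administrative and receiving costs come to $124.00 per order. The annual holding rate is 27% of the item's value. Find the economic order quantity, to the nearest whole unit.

Q* ≈ 170 packs

Annual demand D = 12 × 300 = 3,600.
Holding cost H = 0.27 × $115.00 = $31.0500 per unit per year.
EOQ = √(2DS / H) = √(2 × 3,600 × 124 / 31.05).
= √(892,800 / 31.05) = √28,753.6232 ≈ 169.569.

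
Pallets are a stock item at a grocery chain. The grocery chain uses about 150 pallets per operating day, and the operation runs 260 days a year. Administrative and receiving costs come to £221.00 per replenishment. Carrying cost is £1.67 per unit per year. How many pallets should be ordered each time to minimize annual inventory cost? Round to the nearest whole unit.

Annual demand D = 150 × 260 = 39,000.
EOQ = √(2DS / H) = √(2 × 39,000 × 221 / 1.67).
= √(17,238,000 / 1.67) = √10,322,155.6886 ≈ 3212.811.

Q* ≈ 3,213 pallets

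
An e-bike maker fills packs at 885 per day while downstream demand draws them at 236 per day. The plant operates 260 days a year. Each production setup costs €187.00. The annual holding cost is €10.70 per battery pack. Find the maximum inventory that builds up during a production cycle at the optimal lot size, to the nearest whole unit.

Annual demand D = 236 × 260 = 61,360.
Production build-up factor (1 − d/p) = 1 − 236/885 = 0.7333.
Q* = √(2DS / (H(1 − d/p))) = √(2 × 61,360 × 187 / (10.7 × 0.7333)).
= √(22,948,640 / 7.8467) ≈ 1710.157.
Maximum inventory = Q*(1 − d/p) = 1710.157 × 0.7333 ≈ 1254.115.

I_max ≈ 1,254 packs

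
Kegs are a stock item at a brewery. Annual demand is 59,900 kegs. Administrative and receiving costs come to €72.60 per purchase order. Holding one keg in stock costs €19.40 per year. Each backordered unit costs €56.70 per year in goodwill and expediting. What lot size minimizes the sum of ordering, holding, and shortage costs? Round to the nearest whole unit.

With planned backorders, Q* = √(2DS/H) · √((H+B)/B).
√(2DS/H) = √(2 × 59,900 × 72.6 / 19.4) = 669.570.
√((H+B)/B) = √((19.4+56.7)/56.7) = 1.1585.
Q* ≈ 775.705.

Q* ≈ 776 kegs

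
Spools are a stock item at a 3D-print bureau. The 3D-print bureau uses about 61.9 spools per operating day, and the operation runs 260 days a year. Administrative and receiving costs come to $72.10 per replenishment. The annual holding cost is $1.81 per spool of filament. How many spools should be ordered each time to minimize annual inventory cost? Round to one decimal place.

Q* ≈ 1,132.3 spools

Annual demand D = 61.9 × 260 = 16,094.
EOQ = √(2DS / H) = √(2 × 16,094 × 72.1 / 1.81).
= √(2,320,754.8 / 1.81) = √1,282,184.9724 ≈ 1132.336.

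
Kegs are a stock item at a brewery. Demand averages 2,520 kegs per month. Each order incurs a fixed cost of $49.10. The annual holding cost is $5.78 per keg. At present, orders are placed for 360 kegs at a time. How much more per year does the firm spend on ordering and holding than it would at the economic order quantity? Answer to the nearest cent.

Annual demand D = 2,520 × 12 = 30,240.
EOQ = √(2DS/H) = √(2 × 30,240 × 49.1 / 5.78) ≈ 716.77.
Cost at Q* = (D/Q*)S + (Q*/2)H = √(2DSH) ≈ $4,142.96.
Cost at Q = 360: (30,240/360)×49.1 + (360/2)×5.78 = $4,124.40 + $1,040.40 = $5,164.80.
Excess = $5,164.80 − $4,142.96 = $1,021.84.

Extra cost ≈ $1,021.84 per year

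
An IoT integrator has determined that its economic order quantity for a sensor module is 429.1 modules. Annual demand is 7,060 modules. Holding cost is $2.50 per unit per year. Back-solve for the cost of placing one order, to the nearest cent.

S ≈ $32.60

Invert the EOQ relation Q*² = 2DS/H.
From Q* = √(2DS/H): S = Q*²H / (2D) = 429.1² × 2.5 / (2 × 7,060) = 32.6004.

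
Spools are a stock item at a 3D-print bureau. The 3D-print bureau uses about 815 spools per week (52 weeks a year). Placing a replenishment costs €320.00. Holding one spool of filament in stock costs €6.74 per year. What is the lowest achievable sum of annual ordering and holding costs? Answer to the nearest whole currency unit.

TC* ≈ €13,521

Annual demand D = 815 × 52 = 42,380.
Q* = √(2DS/H) = √(2 × 42,380 × 320 / 6.74) ≈ 2006.04.
At the optimum the two cost components are equal, so total cost = 2·(Q*/2)H = Q*·H.
Minimum total = √(2DSH) = √(2 × 42,380 × 320 × 6.74) ≈ 13520.738.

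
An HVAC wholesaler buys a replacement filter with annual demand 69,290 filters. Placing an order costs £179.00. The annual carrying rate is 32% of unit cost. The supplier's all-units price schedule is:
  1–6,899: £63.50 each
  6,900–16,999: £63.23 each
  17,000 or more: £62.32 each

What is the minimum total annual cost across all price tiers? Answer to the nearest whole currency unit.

Holding cost per unit per year at price C is H = 0.32·C.
For each price level, check whether its EOQ is feasible; otherwise the best quantity at that price is the breakpoint.
EOQ at £63.50 = 1104.9 (feasible in tier 1): TC = 69,290×£63.50 + (69,290/1104.9)×179 + (1104.9/2)×0.32×£63.50 = £4,422,366.15.
EOQ at £63.23 = 1107.2 < 6900, so use break Q=6900: TC = 69,290×£63.23 + (69,290/6900.0)×179 + (6900.0/2)×0.32×£63.23 = £4,452,810.14.
EOQ at £62.32 = 1115.3 < 17000, so use break Q=17000: TC = 69,290×£62.32 + (69,290/17000.0)×179 + (17000.0/2)×0.32×£62.32 = £4,488,392.78.
Lowest total cost among the candidates is at Q = 1104.9.

TC* ≈ £4,422,366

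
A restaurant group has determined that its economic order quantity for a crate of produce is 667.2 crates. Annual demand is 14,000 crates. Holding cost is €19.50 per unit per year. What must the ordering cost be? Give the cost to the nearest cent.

S ≈ €310.02

The basic EOQ model gives Q* = √(2DS/H); rearrange for the unknown.
From Q* = √(2DS/H): S = Q*²H / (2D) = 667.2² × 19.5 / (2 × 14,000) = 310.0192.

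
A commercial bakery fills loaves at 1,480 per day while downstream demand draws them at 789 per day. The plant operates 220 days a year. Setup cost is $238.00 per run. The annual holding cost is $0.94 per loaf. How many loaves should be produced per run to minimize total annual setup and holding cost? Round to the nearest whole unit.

Q* ≈ 13,721 loaves

Annual demand D = 789 × 220 = 173,580.
Production build-up factor (1 − d/p) = 1 − 789/1,480 = 0.4669.
Q* = √(2DS / (H(1 − d/p))) = √(2 × 173,580 × 238 / (0.94 × 0.4669)).
= √(82,624,080 / 0.4389) ≈ 13720.857.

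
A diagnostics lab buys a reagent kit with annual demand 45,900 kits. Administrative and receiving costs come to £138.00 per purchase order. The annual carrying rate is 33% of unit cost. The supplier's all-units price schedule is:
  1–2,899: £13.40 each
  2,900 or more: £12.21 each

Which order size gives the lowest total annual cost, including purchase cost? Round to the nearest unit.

Holding cost per unit per year at price C is H = 0.33·C.
Candidates are each tier's EOQ (if it falls in that tier) and each price-break quantity.
EOQ at £13.40 = 1692.6 (feasible in tier 1): TC = 45,900×£13.40 + (45,900/1692.6)×138 + (1692.6/2)×0.33×£13.40 = £622,544.63.
EOQ at £12.21 = 1773.2 < 2900, so use break Q=2900: TC = 45,900×£12.21 + (45,900/2900.0)×138 + (2900.0/2)×0.33×£12.21 = £568,465.69.
Lowest total cost is £568,465.69 at Q = 2900.0.

Q* ≈ 2,900 kits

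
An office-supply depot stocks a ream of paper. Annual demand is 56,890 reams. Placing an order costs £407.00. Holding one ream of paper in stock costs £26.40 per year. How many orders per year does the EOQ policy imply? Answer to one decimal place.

Q* = √(2DS/H) = √(2 × 56,890 × 407 / 26.4) ≈ 1324.43.
Orders per year = D / Q* = 56,890 / 1324.43 ≈ 42.954.

N ≈ 43.0 orders per year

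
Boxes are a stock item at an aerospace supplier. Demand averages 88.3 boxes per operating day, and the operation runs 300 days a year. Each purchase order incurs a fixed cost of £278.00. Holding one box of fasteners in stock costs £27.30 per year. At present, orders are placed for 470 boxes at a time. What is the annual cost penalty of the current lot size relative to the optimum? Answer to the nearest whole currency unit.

Extra cost ≈ £2,032 per year

Annual demand D = 88.3 × 300 = 26,490.
EOQ = √(2DS/H) = √(2 × 26,490 × 278 / 27.3) ≈ 734.51.
Cost at Q* = (D/Q*)S + (Q*/2)H = √(2DSH) ≈ £20,052.09.
Cost at Q = 470: (26,490/470)×278 + (470/2)×27.3 = £15,668.55 + £6,415.50 = £22,084.05.
Excess = £22,084.05 − £20,052.09 = £2,031.96.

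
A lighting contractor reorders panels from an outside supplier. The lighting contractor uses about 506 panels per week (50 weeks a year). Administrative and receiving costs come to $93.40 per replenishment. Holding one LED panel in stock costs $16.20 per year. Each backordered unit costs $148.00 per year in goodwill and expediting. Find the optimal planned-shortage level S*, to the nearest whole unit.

S* ≈ 56 panels

Annual demand D = 506 × 50 = 25,300.
With planned backorders, Q* = √(2DS/H) · √((H+B)/B).
√(2DS/H) = √(2 × 25,300 × 93.4 / 16.2) = 540.121.
√((H+B)/B) = √((16.2+148)/148) = 1.0533.
Q* ≈ 568.914.
S* = Q* · H/(H+B) = 568.914 × 16.2/164.2 ≈ 56.129.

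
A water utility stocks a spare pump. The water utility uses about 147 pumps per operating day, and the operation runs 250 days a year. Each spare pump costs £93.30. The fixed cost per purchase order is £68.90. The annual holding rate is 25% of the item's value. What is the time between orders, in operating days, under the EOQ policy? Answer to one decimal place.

Annual demand D = 147 × 250 = 36,750.
Holding cost H = 0.25 × £93.30 = £23.3250 per unit per year.
EOQ = √(2DS/H) = √(2 × 36,750 × 68.9 / 23.325) ≈ 465.95.
Cycle time = Q*/D × 250 = 465.95 / 36,750 × 250 ≈ 3.170 days.

T ≈ 3.2 days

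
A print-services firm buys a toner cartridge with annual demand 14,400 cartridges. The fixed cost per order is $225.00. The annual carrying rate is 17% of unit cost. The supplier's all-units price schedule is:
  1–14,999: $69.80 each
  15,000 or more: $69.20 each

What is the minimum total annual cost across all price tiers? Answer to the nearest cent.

TC* ≈ $1,013,888.79

Holding cost per unit per year at price C is H = 0.17·C.
For each price level, check whether its EOQ is feasible; otherwise the best quantity at that price is the breakpoint.
EOQ at $69.80 = 739.0 (feasible in tier 1): TC = 14,400×$69.80 + (14,400/739.0)×225 + (739.0/2)×0.17×$69.80 = $1,013,888.79.
EOQ at $69.20 = 742.2 < 15000, so use break Q=15000: TC = 14,400×$69.20 + (14,400/15000.0)×225 + (15000.0/2)×0.17×$69.20 = $1,084,926.00.
Lowest total cost among the candidates is at Q = 739.0.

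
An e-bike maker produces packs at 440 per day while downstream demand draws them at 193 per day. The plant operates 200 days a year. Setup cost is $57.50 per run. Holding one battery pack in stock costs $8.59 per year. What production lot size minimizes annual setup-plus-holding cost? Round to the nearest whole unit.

Q* ≈ 959 packs

Annual demand D = 193 × 200 = 38,600.
Production build-up factor (1 − d/p) = 1 − 193/440 = 0.5614.
Q* = √(2DS / (H(1 − d/p))) = √(2 × 38,600 × 57.5 / (8.59 × 0.5614)).
= √(4,439,000 / 4.8221) ≈ 959.453.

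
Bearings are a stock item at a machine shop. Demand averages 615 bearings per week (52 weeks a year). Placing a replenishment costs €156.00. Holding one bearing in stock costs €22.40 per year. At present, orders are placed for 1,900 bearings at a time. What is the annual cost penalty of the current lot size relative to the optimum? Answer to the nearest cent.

Extra cost ≈ €8,955.75 per year

Annual demand D = 615 × 52 = 31,980.
EOQ = √(2DS/H) = √(2 × 31,980 × 156 / 22.4) ≈ 667.41.
Cost at Q* = (D/Q*)S + (Q*/2)H = √(2DSH) ≈ €14,949.98.
Cost at Q = 1,900: (31,980/1,900)×156 + (1,900/2)×22.4 = €2,625.73 + €21,280.00 = €23,905.73.
Excess = €23,905.73 − €14,949.98 = €8,955.75.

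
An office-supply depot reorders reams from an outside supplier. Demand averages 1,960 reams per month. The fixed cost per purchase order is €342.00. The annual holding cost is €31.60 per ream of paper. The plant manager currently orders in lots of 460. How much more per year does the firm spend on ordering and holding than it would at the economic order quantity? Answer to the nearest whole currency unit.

Annual demand D = 1,960 × 12 = 23,520.
EOQ = √(2DS/H) = √(2 × 23,520 × 342 / 31.6) ≈ 713.52.
Cost at Q* = (D/Q*)S + (Q*/2)H = √(2DSH) ≈ €22,547.08.
Cost at Q = 460: (23,520/460)×342 + (460/2)×31.6 = €17,486.61 + €7,268.00 = €24,754.61.
Excess = €24,754.61 − €22,547.08 = €2,207.53.

Extra cost ≈ €2,208 per year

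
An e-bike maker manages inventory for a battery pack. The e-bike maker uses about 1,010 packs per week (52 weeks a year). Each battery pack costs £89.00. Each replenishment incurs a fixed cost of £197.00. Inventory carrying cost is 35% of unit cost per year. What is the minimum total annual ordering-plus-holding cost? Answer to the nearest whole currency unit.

Annual demand D = 1,010 × 52 = 52,520.
Holding cost H = 0.35 × £89.00 = £31.1500 per unit per year.
Q* = √(2DS/H) = √(2 × 52,520 × 197 / 31.15) ≈ 815.04.
At the optimum the two cost components are equal, so total cost = 2·(Q*/2)H = Q*·H.
Minimum total = √(2DSH) = √(2 × 52,520 × 197 × 31.15) ≈ 25388.643.

TC* ≈ £25,389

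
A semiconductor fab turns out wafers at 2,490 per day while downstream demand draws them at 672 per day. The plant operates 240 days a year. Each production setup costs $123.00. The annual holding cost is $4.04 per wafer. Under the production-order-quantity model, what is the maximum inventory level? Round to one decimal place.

I_max ≈ 2,677.7 wafers

Annual demand D = 672 × 240 = 161,280.
Production build-up factor (1 − d/p) = 1 − 672/2,490 = 0.7301.
Q* = √(2DS / (H(1 − d/p))) = √(2 × 161,280 × 123 / (4.04 × 0.7301)).
= √(39,674,880 / 2.9497) ≈ 3667.498.
Maximum inventory = Q*(1 − d/p) = 3667.498 × 0.7301 ≈ 2677.715.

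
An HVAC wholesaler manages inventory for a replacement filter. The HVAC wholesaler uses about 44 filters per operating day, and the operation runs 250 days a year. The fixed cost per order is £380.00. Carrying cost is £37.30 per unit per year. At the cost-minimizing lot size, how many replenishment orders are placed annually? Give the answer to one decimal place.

N ≈ 23.2 orders per year

Annual demand D = 44 × 250 = 11,000.
The optimal lot size = √(2DS/H) = √(2 × 11,000 × 380 / 37.3) ≈ 473.42.
Orders per year = D / Q* = 11,000 / 473.42 ≈ 23.235.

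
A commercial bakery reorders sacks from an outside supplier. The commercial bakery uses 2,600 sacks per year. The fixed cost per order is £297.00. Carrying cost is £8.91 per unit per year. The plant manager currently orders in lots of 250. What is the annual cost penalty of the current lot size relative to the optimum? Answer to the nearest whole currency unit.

EOQ = √(2DS/H) = √(2 × 2,600 × 297 / 8.91) ≈ 416.33.
Cost at Q* = (D/Q*)S + (Q*/2)H = √(2DSH) ≈ £3,709.53.
Cost at Q = 250: (2,600/250)×297 + (250/2)×8.91 = £3,088.80 + £1,113.75 = £4,202.55.
Excess = £4,202.55 − £3,709.53 = £493.02.

Extra cost ≈ £493 per year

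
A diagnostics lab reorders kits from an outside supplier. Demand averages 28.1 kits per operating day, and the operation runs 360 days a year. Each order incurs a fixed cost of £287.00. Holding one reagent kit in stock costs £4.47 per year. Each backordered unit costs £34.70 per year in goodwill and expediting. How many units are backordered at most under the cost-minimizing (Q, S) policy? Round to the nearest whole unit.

Annual demand D = 28.1 × 360 = 10,116.
With planned backorders, Q* = √(2DS/H) · √((H+B)/B).
√(2DS/H) = √(2 × 10,116 × 287 / 4.47) = 1139.742.
√((H+B)/B) = √((4.47+34.7)/34.7) = 1.0625.
Q* ≈ 1210.929.
S* = Q* · H/(H+B) = 1210.929 × 4.47/39.17 ≈ 138.189.

S* ≈ 138 kits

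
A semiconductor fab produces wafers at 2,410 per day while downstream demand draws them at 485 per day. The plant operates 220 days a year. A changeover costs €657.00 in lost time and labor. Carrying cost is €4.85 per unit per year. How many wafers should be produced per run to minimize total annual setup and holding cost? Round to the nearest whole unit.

Q* ≈ 6,016 wafers

Annual demand D = 485 × 220 = 106,700.
Production build-up factor (1 − d/p) = 1 − 485/2,410 = 0.7988.
Q* = √(2DS / (H(1 − d/p))) = √(2 × 106,700 × 657 / (4.85 × 0.7988)).
= √(140,203,800 / 3.874) ≈ 6015.922.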